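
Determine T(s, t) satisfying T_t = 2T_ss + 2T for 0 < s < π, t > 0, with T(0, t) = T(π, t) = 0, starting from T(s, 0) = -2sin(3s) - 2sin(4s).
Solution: Substitute T = exp(2t)u.
Then T_t = exp(2t)(u_t + 2u), T_ss = exp(2t)u_ss; substituting and dividing by exp(2t), the lower-order terms cancel: u_t = 2u_ss (standard heat equation).
Data for u: u(s,0) = T(s,0) = -2sin(3s) - 2sin(4s). The boundary conditions carry over: u(0,t) = u(π,t) = 0.
Separating variables: u = Σ c_n exp(-2n²t) sin(ns). From u(s,0) = -2sin(3s) - 2sin(4s): c_3=-2, c_4=-2.
So u(s,t) = -2exp(-18t)sin(3s) - 2exp(-32t)sin(4s), and T(s,t) = exp(2t)u(s,t).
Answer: T(s, t) = -2exp(-16t)sin(3s) - 2exp(-30t)sin(4s)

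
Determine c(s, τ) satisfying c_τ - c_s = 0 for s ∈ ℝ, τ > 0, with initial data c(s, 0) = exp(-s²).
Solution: By method of characteristics (waves move left with speed 1):
Along characteristics s + τ = const, c is constant, so c(s,τ) = f(s + τ) with f = c(·, 0).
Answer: c(s, τ) = exp(-(s + τ)²)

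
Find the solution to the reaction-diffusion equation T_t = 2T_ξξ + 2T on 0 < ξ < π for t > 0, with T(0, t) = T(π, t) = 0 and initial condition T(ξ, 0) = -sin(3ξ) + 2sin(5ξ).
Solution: Substitute T = exp(2t)u, i.e. u = exp(-2t)T.
By the product rule, T_t = exp(2t)(u_t + 2u), T_ξξ = exp(2t)u_ξξ.
Substituting into the PDE and dividing by exp(2t): u_t + 2u = 2u_ξξ + 2u.
The lower-order terms cancel, leaving the standard heat equation u_t = 2u_ξξ.
Initial data for u: u(ξ,0) = T(ξ,0) = -sin(3ξ) + 2sin(5ξ). The boundary conditions carry over: u(0,t) = u(π,t) = 0.
Solve for u:
  Using separation of variables u = X(ξ)G(t):
  Eigenfunctions: sin(nξ), n = 1, 2, 3, ...
  General solution: u(ξ, t) = Σ c_n sin(nξ) exp(-2n² t)
  Matching u(ξ,0) = -sin(3ξ) + 2sin(5ξ) term by term: c_3=-1, c_5=2.
Hence u(ξ,t) = -exp(-18t)sin(3ξ) + 2exp(-50t)sin(5ξ).
Transform back: T(ξ,t) = exp(2t)u(ξ,t).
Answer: T(ξ, t) = -exp(-16t)sin(3ξ) + 2exp(-48t)sin(5ξ)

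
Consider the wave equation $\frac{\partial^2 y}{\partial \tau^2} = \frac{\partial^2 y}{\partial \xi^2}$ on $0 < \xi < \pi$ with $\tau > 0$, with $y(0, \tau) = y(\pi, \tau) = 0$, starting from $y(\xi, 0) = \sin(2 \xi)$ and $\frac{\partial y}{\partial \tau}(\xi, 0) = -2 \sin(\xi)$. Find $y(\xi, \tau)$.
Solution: Separating variables: $y = \sum [A_n \cos(\omega_n \tau) + B_n \sin(\omega_n \tau)] \sin(n\xi)$, $\omega_n = n$. From ICs ($B_n$ = velocity coefficient / $\omega_n$): $A_2=1, B_1=-2$.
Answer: $y(\xi, \tau) = -2 \sin(\tau) \sin(\xi) + \sin(2 \xi) \cos(2 \tau)$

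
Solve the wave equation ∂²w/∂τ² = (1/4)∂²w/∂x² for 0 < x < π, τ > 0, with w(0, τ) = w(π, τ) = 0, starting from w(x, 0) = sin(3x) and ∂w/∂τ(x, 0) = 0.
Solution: Separating variables: w = Σ [A_n cos(ω_n τ) + B_n sin(ω_n τ)] sin(nx), ω_n = n/2. From ICs: A_3=1.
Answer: w(x, τ) = sin(3x)cos(3τ/2)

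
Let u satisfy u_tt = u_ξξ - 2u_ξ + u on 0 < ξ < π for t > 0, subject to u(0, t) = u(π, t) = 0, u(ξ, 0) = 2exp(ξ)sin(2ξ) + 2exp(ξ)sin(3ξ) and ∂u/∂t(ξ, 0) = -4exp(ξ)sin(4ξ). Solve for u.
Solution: Substitute u = exp(ξ)w, i.e. w = exp(-ξ)u.
By the product rule, u_ξ = exp(ξ)(w_ξ + w), u_ξξ = exp(ξ)(w_ξξ + 2w_ξ + w), u_tt = exp(ξ)w_tt.
Substituting into the PDE and dividing by exp(ξ): w_tt = (w_ξξ + 2w_ξ + w) - 2(w_ξ + w) + w.
The lower-order terms cancel, leaving the standard wave equation w_tt = w_ξξ.
Initial data for w: w(ξ,0) = exp(-ξ)u(ξ,0) = 2sin(2ξ) + 2sin(3ξ); w_t(ξ,0) = exp(-ξ)u_t(ξ,0) = -4sin(4ξ). The boundary conditions carry over: w(0,t) = w(π,t) = 0.
Solve for w:
  Using separation of variables w = X(ξ)T(t):
  Eigenfunctions: sin(nξ), n = 1, 2, 3, ...
  General solution: w(ξ, t) = Σ [A_n cos(n t) + B_n sin(n t)] sin(nξ)
  From w(ξ,0) = 2sin(2ξ) + 2sin(3ξ): A_2=2, A_3=2. From w_t(ξ,0) = -4sin(4ξ), using w_t(ξ,0) = Σ ω_n B_n sin(nξ) with ω_n = n: B_4 = (-4)/4 = -1.
Hence w(ξ,t) = -sin(4t)sin(4ξ) + 2sin(2ξ)cos(2t) + 2sin(3ξ)cos(3t).
Transform back: u(ξ,t) = exp(ξ)w(ξ,t).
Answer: u(ξ, t) = -exp(ξ)sin(4t)sin(4ξ) + 2exp(ξ)sin(2ξ)cos(2t) + 2exp(ξ)sin(3ξ)cos(3t)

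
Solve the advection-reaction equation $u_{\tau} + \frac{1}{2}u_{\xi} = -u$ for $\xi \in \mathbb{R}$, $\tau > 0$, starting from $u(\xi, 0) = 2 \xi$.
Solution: Substitute $u = e^{-\tau}w$.
Then $u_{\tau} = e^{-\tau}(w_{\tau} - w)$, $u_{\xi} = e^{-\tau}w_{\xi}$; substituting and dividing by $e^{-\tau}$, the lower-order terms cancel: $w_{\tau} + \frac{1}{2}w_{\xi} = 0$ (standard advection equation).
Data for $w$: $w(\xi,0) = u(\xi,0) = 2 \xi$.
By characteristics ($d\xi/d\tau = 1/2$), $w(\xi,\tau) = f(\xi - \frac{1}{2}\tau)$ with $f = w( \cdot , 0)$.
So $w(\xi,\tau) = 2 \xi - \tau$, and $u(\xi,\tau) = e^{-\tau}w(\xi,\tau)$.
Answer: $u(\xi, \tau) = - \tau e^{-\tau} + 2 \xi e^{-\tau}$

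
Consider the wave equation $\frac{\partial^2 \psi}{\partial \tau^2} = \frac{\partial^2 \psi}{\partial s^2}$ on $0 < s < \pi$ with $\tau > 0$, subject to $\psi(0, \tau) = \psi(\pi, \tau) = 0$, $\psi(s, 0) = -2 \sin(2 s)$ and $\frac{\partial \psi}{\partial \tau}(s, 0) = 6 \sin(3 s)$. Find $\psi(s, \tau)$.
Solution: Using separation of variables $\psi = X(s)T(\tau)$:
Eigenfunctions: $\sin(ns)$, $n = 1, 2, 3, \ldots$
General solution: $\psi(s, \tau) = \sum [A_n \cos(n \tau) + B_n \sin(n \tau)] \sin(ns)$
From $\psi(s,0) = -2 \sin(2 s)$: $A_2=-2$. From $\psi_{\tau}(s,0) = 6 \sin(3 s)$, using $\psi_{\tau}(s,0) = \sum \omega_n B_n \sin(ns)$ with $\omega_n = n$: $B_3 = 6/3 = 2$.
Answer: $\psi(s, \tau) = 2 \sin(3 \tau) \sin(3 s) - 2 \sin(2 s) \cos(2 \tau)$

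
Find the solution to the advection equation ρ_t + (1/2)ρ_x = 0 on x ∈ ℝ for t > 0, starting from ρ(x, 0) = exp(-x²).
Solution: By characteristics (dx/dt = 1/2), ρ(x,t) = f(x - (1/2)t) with f = ρ(·, 0).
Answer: ρ(x, t) = exp(-(-t/2 + x)²)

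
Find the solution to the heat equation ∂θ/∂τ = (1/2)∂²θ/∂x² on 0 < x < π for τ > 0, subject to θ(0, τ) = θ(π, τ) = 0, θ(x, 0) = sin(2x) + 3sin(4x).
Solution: Using separation of variables θ = X(x)G(τ):
Eigenfunctions: sin(nx), n = 1, 2, 3, ...
General solution: θ(x, τ) = Σ c_n sin(nx) exp(-n² τ/2)
Matching θ(x,0) = sin(2x) + 3sin(4x) term by term: c_2=1, c_4=3.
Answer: θ(x, τ) = exp(-2τ)sin(2x) + 3exp(-8τ)sin(4x)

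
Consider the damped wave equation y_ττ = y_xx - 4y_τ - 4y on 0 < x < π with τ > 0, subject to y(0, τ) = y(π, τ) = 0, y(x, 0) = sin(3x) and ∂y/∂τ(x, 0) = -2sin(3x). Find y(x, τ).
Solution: Substitute y = exp(-2τ)u, i.e. u = exp(2τ)y.
By the product rule, y_τ = exp(-2τ)(u_τ - 2u), y_ττ = exp(-2τ)(u_ττ - 4u_τ + 4u), y_xx = exp(-2τ)u_xx.
Substituting into the PDE and dividing by exp(-2τ): u_ττ - 4u_τ + 4u = u_xx - 4(u_τ - 2u) - 4u.
The lower-order terms cancel, leaving the standard wave equation u_ττ = u_xx.
Initial data for u: u(x,0) = y(x,0) = sin(3x); u_τ(x,0) = y_τ(x,0) + 2y(x,0) = 0. The boundary conditions carry over: u(0,τ) = u(π,τ) = 0.
Solve for u:
  Using separation of variables u = X(x)T(τ):
  Eigenfunctions: sin(nx), n = 1, 2, 3, ...
  General solution: u(x, τ) = Σ [A_n cos(n τ) + B_n sin(n τ)] sin(nx)
  From u(x,0) = sin(3x): A_3=1. From u_τ(x,0) = 0: all B_n = 0.
Hence u(x,τ) = sin(3x)cos(3τ).
Transform back: y(x,τ) = exp(-2τ)u(x,τ).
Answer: y(x, τ) = exp(-2τ)sin(3x)cos(3τ)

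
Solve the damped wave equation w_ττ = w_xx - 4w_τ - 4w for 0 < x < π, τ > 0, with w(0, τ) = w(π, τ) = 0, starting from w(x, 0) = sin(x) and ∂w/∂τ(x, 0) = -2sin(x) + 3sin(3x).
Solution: Substitute w = exp(-2τ)u.
Then w_τ = exp(-2τ)(u_τ - 2u), w_ττ = exp(-2τ)(u_ττ - 4u_τ + 4u), w_xx = exp(-2τ)u_xx; substituting and dividing by exp(-2τ), the lower-order terms cancel: u_ττ = u_xx (standard wave equation).
Data for u: u(x,0) = w(x,0) = sin(x); u_τ(x,0) = w_τ(x,0) + 2w(x,0) = 3sin(3x). The boundary conditions carry over: u(0,τ) = u(π,τ) = 0.
Separating variables: u = Σ [A_n cos(ω_n τ) + B_n sin(ω_n τ)] sin(nx), ω_n = n. From ICs (B_n = velocity coefficient / ω_n): A_1=1, B_3=1.
So u(x,τ) = sin(x)cos(τ) + sin(3x)sin(3τ), and w(x,τ) = exp(-2τ)u(x,τ).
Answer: w(x, τ) = exp(-2τ)sin(x)cos(τ) + exp(-2τ)sin(3x)sin(3τ)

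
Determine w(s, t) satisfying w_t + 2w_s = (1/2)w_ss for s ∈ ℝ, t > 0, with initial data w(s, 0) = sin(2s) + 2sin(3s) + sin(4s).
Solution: Change to a moving frame: let η = s - 2t, σ = t and write w(s,t) = u(η,σ).
By the chain rule w_t = u_σ - 2u_η, w_s = u_η, w_ss = u_ηη.
Then w_t + 2w_s = u_σ: the advection term cancels and the PDE becomes the heat equation u_σ = (1/2)u_ηη on η ∈ ℝ.
Initial data: u(η,0) = w(η,0) = sin(2η) + 2sin(3η) + sin(4η).
On η ∈ ℝ each mode satisfies (sin(nη))″ = -n² sin(nη), so exp(-n²σ/2) sin(nη) solves the heat equation; by superposition u(η,σ) = Σ c_n exp(-n²σ/2) sin(nη).
Reading off the coefficients: c_2=1, c_3=2, c_4=1, so u(η,σ) = exp(-2σ)sin(2η) + exp(-8σ)sin(4η) + 2exp(-9σ/2)sin(3η).
Substituting back η = s - 2t, σ = t: w(s,t) = u(s - 2t, t).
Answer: w(s, t) = exp(-2t)sin(2s - 4t) + exp(-8t)sin(4s - 8t) + 2exp(-9t/2)sin(3s - 6t)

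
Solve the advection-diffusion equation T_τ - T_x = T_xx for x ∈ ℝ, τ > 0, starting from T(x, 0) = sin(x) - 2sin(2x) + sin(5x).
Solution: Moving frame: η = x + τ, σ = τ, T = u(η,σ), so T_τ = u_σ + u_η and T_xx = u_ηη.
Hence T_τ - T_x = u_σ and the PDE becomes the heat equation u_σ = u_ηη on η ∈ ℝ.
Initial data: u(η,0) = T(η,0) = sin(η) - 2sin(2η) + sin(5η). Each mode sin(nη) decays as exp(-n²σ) on ℝ, so u(η,σ) = Σ c_n exp(-n²σ) sin(nη) with c_1=1, c_2=-2, c_5=1: u(η,σ) = exp(-σ)sin(η) - 2exp(-4σ)sin(2η) + exp(-25σ)sin(5η).
Substituting back: T(x,τ) = u(x + τ, τ).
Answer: T(x, τ) = exp(-τ)sin(x + τ) - 2exp(-4τ)sin(2x + 2τ) + exp(-25τ)sin(5x + 5τ)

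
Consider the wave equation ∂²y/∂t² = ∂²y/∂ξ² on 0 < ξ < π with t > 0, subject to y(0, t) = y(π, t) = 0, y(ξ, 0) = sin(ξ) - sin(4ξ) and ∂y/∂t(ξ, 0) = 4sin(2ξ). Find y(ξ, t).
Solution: Using separation of variables y = X(ξ)T(t):
Eigenfunctions: sin(nξ), n = 1, 2, 3, ...
General solution: y(ξ, t) = Σ [A_n cos(n t) + B_n sin(n t)] sin(nξ)
From y(ξ,0) = sin(ξ) - sin(4ξ): A_1=1, A_4=-1. From y_t(ξ,0) = 4sin(2ξ), using y_t(ξ,0) = Σ ω_n B_n sin(nξ) with ω_n = n: B_2 = 4/2 = 2.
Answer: y(ξ, t) = 2sin(2t)sin(2ξ) + sin(ξ)cos(t) - sin(4ξ)cos(4t)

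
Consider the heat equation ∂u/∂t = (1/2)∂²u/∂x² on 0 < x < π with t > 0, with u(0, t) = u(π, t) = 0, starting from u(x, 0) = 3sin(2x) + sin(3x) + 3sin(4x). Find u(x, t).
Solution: Separating variables: u = Σ c_n exp(-n²t/2) sin(nx). From u(x,0) = 3sin(2x) + sin(3x) + 3sin(4x): c_2=3, c_3=1, c_4=3.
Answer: u(x, t) = 3exp(-2t)sin(2x) + 3exp(-8t)sin(4x) + exp(-9t/2)sin(3x)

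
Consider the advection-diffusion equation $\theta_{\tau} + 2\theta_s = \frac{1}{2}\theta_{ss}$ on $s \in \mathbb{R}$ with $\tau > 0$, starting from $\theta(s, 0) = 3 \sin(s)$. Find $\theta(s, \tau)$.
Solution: Moving frame: $\eta = s - 2\tau$, $\sigma = \tau$, $\theta = u(\eta,\sigma)$, so $\theta_{\tau} = u_{\sigma} - 2u_{\eta}$ and $\theta_{ss} = u_{\eta\eta}$.
Hence $\theta_{\tau} + 2\theta_s = u_{\sigma}$ and the PDE becomes the heat equation $u_{\sigma} = \frac{1}{2}u_{\eta\eta}$ on $\eta \in \mathbb{R}$.
Initial data: $u(\eta,0) = \theta(\eta,0) = 3 \sin(\eta)$. Each mode $\sin(n\eta)$ decays as $e^{-n^2\sigma/2}$ on $\mathbb{R}$, so $u(\eta,\sigma) = \sum c_n e^{-n^2\sigma/2} \sin(n\eta)$ with $c_1=3$: $u(\eta,\sigma) = 3 e^{-\sigma/2} \sin(\eta)$.
Substituting back: $\theta(s,\tau) = u(s - 2\tau, \tau)$.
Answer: $\theta(s, \tau) = -3 e^{-\tau/2} \sin(2 \tau - s)$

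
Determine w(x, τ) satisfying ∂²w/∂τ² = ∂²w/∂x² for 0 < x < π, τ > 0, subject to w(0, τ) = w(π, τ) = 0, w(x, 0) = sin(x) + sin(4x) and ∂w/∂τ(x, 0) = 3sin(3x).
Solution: Using separation of variables w = X(x)T(τ):
Eigenfunctions: sin(nx), n = 1, 2, 3, ...
General solution: w(x, τ) = Σ [A_n cos(n τ) + B_n sin(n τ)] sin(nx)
From w(x,0) = sin(x) + sin(4x): A_1=1, A_4=1. From w_τ(x,0) = 3sin(3x), using w_τ(x,0) = Σ ω_n B_n sin(nx) with ω_n = n: B_3 = 3/3 = 1.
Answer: w(x, τ) = sin(x)cos(τ) + sin(3x)sin(3τ) + sin(4x)cos(4τ)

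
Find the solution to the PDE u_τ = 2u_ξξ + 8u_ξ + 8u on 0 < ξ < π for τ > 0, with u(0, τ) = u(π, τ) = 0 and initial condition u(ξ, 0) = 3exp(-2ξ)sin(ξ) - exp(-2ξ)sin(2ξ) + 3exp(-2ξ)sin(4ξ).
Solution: Substitute u = exp(-2ξ)w.
Then u_ξ = exp(-2ξ)(w_ξ - 2w), u_ξξ = exp(-2ξ)(w_ξξ - 4w_ξ + 4w), u_τ = exp(-2ξ)w_τ; substituting and dividing by exp(-2ξ), the lower-order terms cancel: w_τ = 2w_ξξ (standard heat equation).
Data for w: w(ξ,0) = exp(2ξ)u(ξ,0) = 3sin(ξ) - sin(2ξ) + 3sin(4ξ). The boundary conditions carry over: w(0,τ) = w(π,τ) = 0.
Separating variables: w = Σ c_n exp(-2n²τ) sin(nξ). From w(ξ,0) = 3sin(ξ) - sin(2ξ) + 3sin(4ξ): c_1=3, c_2=-1, c_4=3.
So w(ξ,τ) = 3exp(-2τ)sin(ξ) - exp(-8τ)sin(2ξ) + 3exp(-32τ)sin(4ξ), and u(ξ,τ) = exp(-2ξ)w(ξ,τ).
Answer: u(ξ, τ) = 3exp(-2ξ)exp(-2τ)sin(ξ) - exp(-2ξ)exp(-8τ)sin(2ξ) + 3exp(-2ξ)exp(-32τ)sin(4ξ)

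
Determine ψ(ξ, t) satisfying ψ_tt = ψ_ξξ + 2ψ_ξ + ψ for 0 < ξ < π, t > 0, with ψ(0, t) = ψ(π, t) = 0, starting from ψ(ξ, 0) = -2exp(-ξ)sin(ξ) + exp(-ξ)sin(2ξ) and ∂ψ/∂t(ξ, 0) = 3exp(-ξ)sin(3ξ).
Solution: Substitute ψ = exp(-ξ)u, i.e. u = exp(ξ)ψ.
By the product rule, ψ_ξ = exp(-ξ)(u_ξ - u), ψ_ξξ = exp(-ξ)(u_ξξ - 2u_ξ + u), ψ_tt = exp(-ξ)u_tt.
Substituting into the PDE and dividing by exp(-ξ): u_tt = (u_ξξ - 2u_ξ + u) + 2(u_ξ - u) + u.
The lower-order terms cancel, leaving the standard wave equation u_tt = u_ξξ.
Initial data for u: u(ξ,0) = exp(ξ)ψ(ξ,0) = -2sin(ξ) + sin(2ξ); u_t(ξ,0) = exp(ξ)ψ_t(ξ,0) = 3sin(3ξ). The boundary conditions carry over: u(0,t) = u(π,t) = 0.
Solve for u:
  Using separation of variables u = X(ξ)T(t):
  Eigenfunctions: sin(nξ), n = 1, 2, 3, ...
  General solution: u(ξ, t) = Σ [A_n cos(n t) + B_n sin(n t)] sin(nξ)
  From u(ξ,0) = -2sin(ξ) + sin(2ξ): A_1=-2, A_2=1. From u_t(ξ,0) = 3sin(3ξ), using u_t(ξ,0) = Σ ω_n B_n sin(nξ) with ω_n = n: B_3 = 3/3 = 1.
Hence u(ξ,t) = sin(3t)sin(3ξ) - 2sin(ξ)cos(t) + sin(2ξ)cos(2t).
Transform back: ψ(ξ,t) = exp(-ξ)u(ξ,t).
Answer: ψ(ξ, t) = exp(-ξ)sin(3t)sin(3ξ) - 2exp(-ξ)sin(ξ)cos(t) + exp(-ξ)sin(2ξ)cos(2t)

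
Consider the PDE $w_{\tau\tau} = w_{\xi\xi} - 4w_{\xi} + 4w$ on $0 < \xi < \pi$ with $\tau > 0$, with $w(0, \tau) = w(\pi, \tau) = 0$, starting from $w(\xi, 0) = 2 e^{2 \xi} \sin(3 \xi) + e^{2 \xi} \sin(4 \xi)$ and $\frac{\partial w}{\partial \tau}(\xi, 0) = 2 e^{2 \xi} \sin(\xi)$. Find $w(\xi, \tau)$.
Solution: Substitute $w = e^{2\xi}u$.
Then $w_{\xi} = e^{2\xi}(u_{\xi} + 2u)$, $w_{\xi\xi} = e^{2\xi}(u_{\xi\xi} + 4u_{\xi} + 4u)$, $w_{\tau\tau} = e^{2\xi}u_{\tau\tau}$; substituting and dividing by $e^{2\xi}$, the lower-order terms cancel: $u_{\tau\tau} = u_{\xi\xi}$ (standard wave equation).
Data for $u$: $u(\xi,0) = e^{-2\xi}w(\xi,0) = 2 \sin(3 \xi) + \sin(4 \xi)$; $u_{\tau}(\xi,0) = e^{-2\xi}w_{\tau}(\xi,0) = 2 \sin(\xi)$. The boundary conditions carry over: $u(0,\tau) = u(\pi,\tau) = 0$.
Separating variables: $u = \sum [A_n \cos(\omega_n \tau) + B_n \sin(\omega_n \tau)] \sin(n\xi)$, $\omega_n = n$. From ICs ($B_n$ = velocity coefficient / $\omega_n$): $A_3=2, A_4=1, B_1=2$.
So $u(\xi,\tau) = 2 \sin(\xi) \sin(\tau) + 2 \sin(3 \xi) \cos(3 \tau) + \sin(4 \xi) \cos(4 \tau)$, and $w(\xi,\tau) = e^{2\xi}u(\xi,\tau)$.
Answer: $w(\xi, \tau) = 2 e^{2 \xi} \sin(\tau) \sin(\xi) + 2 e^{2 \xi} \sin(3 \xi) \cos(3 \tau) + e^{2 \xi} \sin(4 \xi) \cos(4 \tau)$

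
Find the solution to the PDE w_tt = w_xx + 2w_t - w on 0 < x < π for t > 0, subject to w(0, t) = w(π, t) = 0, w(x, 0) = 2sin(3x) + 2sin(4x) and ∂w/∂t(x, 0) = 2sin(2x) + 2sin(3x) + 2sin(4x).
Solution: Substitute w = exp(t)u.
Then w_t = exp(t)(u_t + u), w_tt = exp(t)(u_tt + 2u_t + u), w_xx = exp(t)u_xx; substituting and dividing by exp(t), the lower-order terms cancel: u_tt = u_xx (standard wave equation).
Data for u: u(x,0) = w(x,0) = 2sin(3x) + 2sin(4x); u_t(x,0) = w_t(x,0) - w(x,0) = 2sin(2x). The boundary conditions carry over: u(0,t) = u(π,t) = 0.
Separating variables: u = Σ [A_n cos(ω_n t) + B_n sin(ω_n t)] sin(nx), ω_n = n. From ICs (B_n = velocity coefficient / ω_n): A_3=2, A_4=2, B_2=1.
So u(x,t) = sin(2t)sin(2x) + 2sin(3x)cos(3t) + 2sin(4x)cos(4t), and w(x,t) = exp(t)u(x,t).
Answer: w(x, t) = exp(t)sin(2t)sin(2x) + 2exp(t)sin(3x)cos(3t) + 2exp(t)sin(4x)cos(4t)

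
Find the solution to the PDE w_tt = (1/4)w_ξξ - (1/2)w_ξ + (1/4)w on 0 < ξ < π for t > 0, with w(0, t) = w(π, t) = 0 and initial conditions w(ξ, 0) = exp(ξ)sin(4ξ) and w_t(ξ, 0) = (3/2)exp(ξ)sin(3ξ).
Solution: Substitute w = exp(ξ)u.
Then w_ξ = exp(ξ)(u_ξ + u), w_ξξ = exp(ξ)(u_ξξ + 2u_ξ + u), w_tt = exp(ξ)u_tt; substituting and dividing by exp(ξ), the lower-order terms cancel: u_tt = (1/4)u_ξξ (standard wave equation).
Data for u: u(ξ,0) = exp(-ξ)w(ξ,0) = sin(4ξ); u_t(ξ,0) = exp(-ξ)w_t(ξ,0) = (3/2)sin(3ξ). The boundary conditions carry over: u(0,t) = u(π,t) = 0.
Separating variables: u = Σ [A_n cos(ω_n t) + B_n sin(ω_n t)] sin(nξ), ω_n = n/2. From ICs (B_n = velocity coefficient / ω_n): A_4=1, B_3=1.
So u(ξ,t) = sin(3t/2)sin(3ξ) + sin(4ξ)cos(2t), and w(ξ,t) = exp(ξ)u(ξ,t).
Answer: w(ξ, t) = exp(ξ)sin(3t/2)sin(3ξ) + exp(ξ)sin(4ξ)cos(2t)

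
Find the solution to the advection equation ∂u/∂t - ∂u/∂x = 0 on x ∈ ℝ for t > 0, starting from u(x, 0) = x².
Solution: By characteristics (dx/dt = -1), u(x,t) = f(x + t) with f = u(·, 0).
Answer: u(x, t) = t² + 2tx + x²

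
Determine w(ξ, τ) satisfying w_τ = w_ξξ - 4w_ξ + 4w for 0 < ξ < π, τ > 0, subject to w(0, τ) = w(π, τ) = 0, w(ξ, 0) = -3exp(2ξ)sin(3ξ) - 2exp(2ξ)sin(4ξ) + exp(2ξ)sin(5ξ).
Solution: Substitute w = exp(2ξ)u, i.e. u = exp(-2ξ)w.
By the product rule, w_ξ = exp(2ξ)(u_ξ + 2u), w_ξξ = exp(2ξ)(u_ξξ + 4u_ξ + 4u), w_τ = exp(2ξ)u_τ.
Substituting into the PDE and dividing by exp(2ξ): u_τ = (u_ξξ + 4u_ξ + 4u) - 4(u_ξ + 2u) + 4u.
The lower-order terms cancel, leaving the standard heat equation u_τ = u_ξξ.
Initial data for u: u(ξ,0) = exp(-2ξ)w(ξ,0) = -3sin(3ξ) - 2sin(4ξ) + sin(5ξ). The boundary conditions carry over: u(0,τ) = u(π,τ) = 0.
Solve for u:
  Using separation of variables u = X(ξ)T(τ):
  Eigenfunctions: sin(nξ), n = 1, 2, 3, ...
  General solution: u(ξ, τ) = Σ c_n sin(nξ) exp(-n² τ)
  Matching u(ξ,0) = -3sin(3ξ) - 2sin(4ξ) + sin(5ξ) term by term: c_3=-3, c_4=-2, c_5=1.
Hence u(ξ,τ) = -3exp(-9τ)sin(3ξ) - 2exp(-16τ)sin(4ξ) + exp(-25τ)sin(5ξ).
Transform back: w(ξ,τ) = exp(2ξ)u(ξ,τ).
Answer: w(ξ, τ) = -3exp(2ξ)exp(-9τ)sin(3ξ) - 2exp(2ξ)exp(-16τ)sin(4ξ) + exp(2ξ)exp(-25τ)sin(5ξ)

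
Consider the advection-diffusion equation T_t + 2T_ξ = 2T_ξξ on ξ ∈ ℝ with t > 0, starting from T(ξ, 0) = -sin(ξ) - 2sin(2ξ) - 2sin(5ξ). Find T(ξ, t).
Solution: Moving frame: η = ξ - 2t, σ = t, T = u(η,σ), so T_t = u_σ - 2u_η and T_ξξ = u_ηη.
Hence T_t + 2T_ξ = u_σ and the PDE becomes the heat equation u_σ = 2u_ηη on η ∈ ℝ.
Initial data: u(η,0) = T(η,0) = -sin(η) - 2sin(2η) - 2sin(5η). Each mode sin(nη) decays as exp(-2n²σ) on ℝ, so u(η,σ) = Σ c_n exp(-2n²σ) sin(nη) with c_1=-1, c_2=-2, c_5=-2: u(η,σ) = -exp(-2σ)sin(η) - 2exp(-8σ)sin(2η) - 2exp(-50σ)sin(5η).
Substituting back: T(ξ,t) = u(ξ - 2t, t).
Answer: T(ξ, t) = exp(-2t)sin(2t - ξ) + 2exp(-8t)sin(4t - 2ξ) + 2exp(-50t)sin(10t - 5ξ)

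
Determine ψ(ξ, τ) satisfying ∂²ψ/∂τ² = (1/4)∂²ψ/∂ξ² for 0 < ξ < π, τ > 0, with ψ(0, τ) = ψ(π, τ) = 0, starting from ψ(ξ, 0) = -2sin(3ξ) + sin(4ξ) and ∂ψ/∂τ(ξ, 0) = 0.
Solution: Separating variables: ψ = Σ [A_n cos(ω_n τ) + B_n sin(ω_n τ)] sin(nξ), ω_n = n/2. From ICs: A_3=-2, A_4=1.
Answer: ψ(ξ, τ) = -2sin(3ξ)cos(3τ/2) + sin(4ξ)cos(2τ)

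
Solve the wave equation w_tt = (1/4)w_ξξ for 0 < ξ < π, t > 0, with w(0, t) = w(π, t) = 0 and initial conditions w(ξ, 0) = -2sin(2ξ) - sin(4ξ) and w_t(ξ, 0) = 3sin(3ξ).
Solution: Using separation of variables w = X(ξ)T(t):
Eigenfunctions: sin(nξ), n = 1, 2, 3, ...
General solution: w(ξ, t) = Σ [A_n cos(n t/2) + B_n sin(n t/2)] sin(nξ)
From w(ξ,0) = -2sin(2ξ) - sin(4ξ): A_2=-2, A_4=-1. From w_t(ξ,0) = 3sin(3ξ), using w_t(ξ,0) = Σ ω_n B_n sin(nξ) with ω_n = n/2: B_3 = 3/(3/2) = 2.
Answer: w(ξ, t) = 2sin(3t/2)sin(3ξ) - 2sin(2ξ)cos(t) - sin(4ξ)cos(2t)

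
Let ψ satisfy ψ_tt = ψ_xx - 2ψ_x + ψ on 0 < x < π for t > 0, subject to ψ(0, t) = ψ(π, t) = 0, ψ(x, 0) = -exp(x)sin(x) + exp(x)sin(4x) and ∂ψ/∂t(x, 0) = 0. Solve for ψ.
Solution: Substitute ψ = exp(x)u, i.e. u = exp(-x)ψ.
By the product rule, ψ_x = exp(x)(u_x + u), ψ_xx = exp(x)(u_xx + 2u_x + u), ψ_tt = exp(x)u_tt.
Substituting into the PDE and dividing by exp(x): u_tt = (u_xx + 2u_x + u) - 2(u_x + u) + u.
The lower-order terms cancel, leaving the standard wave equation u_tt = u_xx.
Initial data for u: u(x,0) = exp(-x)ψ(x,0) = -sin(x) + sin(4x); u_t(x,0) = exp(-x)ψ_t(x,0) = 0. The boundary conditions carry over: u(0,t) = u(π,t) = 0.
Solve for u:
  Using separation of variables u = X(x)T(t):
  Eigenfunctions: sin(nx), n = 1, 2, 3, ...
  General solution: u(x, t) = Σ [A_n cos(n t) + B_n sin(n t)] sin(nx)
  From u(x,0) = -sin(x) + sin(4x): A_1=-1, A_4=1. From u_t(x,0) = 0: all B_n = 0.
Hence u(x,t) = -sin(x)cos(t) + sin(4x)cos(4t).
Transform back: ψ(x,t) = exp(x)u(x,t).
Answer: ψ(x, t) = -exp(x)sin(x)cos(t) + exp(x)sin(4x)cos(4t)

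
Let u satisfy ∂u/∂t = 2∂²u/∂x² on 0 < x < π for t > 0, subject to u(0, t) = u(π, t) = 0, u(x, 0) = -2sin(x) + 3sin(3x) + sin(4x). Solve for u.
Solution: Using separation of variables u = X(x)T(t):
Eigenfunctions: sin(nx), n = 1, 2, 3, ...
General solution: u(x, t) = Σ c_n sin(nx) exp(-2n² t)
Matching u(x,0) = -2sin(x) + 3sin(3x) + sin(4x) term by term: c_1=-2, c_3=3, c_4=1.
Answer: u(x, t) = -2exp(-2t)sin(x) + 3exp(-18t)sin(3x) + exp(-32t)sin(4x)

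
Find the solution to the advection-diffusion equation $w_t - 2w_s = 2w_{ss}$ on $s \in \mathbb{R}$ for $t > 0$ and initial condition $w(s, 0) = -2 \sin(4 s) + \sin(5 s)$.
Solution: Change to a moving frame: let $\eta = s + 2t$, $\sigma = t$ and write $w(s,t) = u(\eta,\sigma)$.
By the chain rule $w_t = u_{\sigma} + 2u_{\eta}$, $w_s = u_{\eta}$, $w_{ss} = u_{\eta\eta}$.
Then $w_t - 2w_s = u_{\sigma}$: the advection term cancels and the PDE becomes the heat equation $u_{\sigma} = 2u_{\eta\eta}$ on $\eta \in \mathbb{R}$.
Initial data: $u(\eta,0) = w(\eta,0) = -2 \sin(4 \eta) + \sin(5 \eta)$.
On $\eta \in \mathbb{R}$ each mode satisfies $(\sin(n\eta))'' = -n^2 \sin(n\eta)$, so $e^{-2n^2\sigma} \sin(n\eta)$ solves the heat equation; by superposition $u(\eta,\sigma) = \sum c_n e^{-2n^2\sigma} \sin(n\eta)$.
Reading off the coefficients: $c_4=-2, c_5=1$, so $u(\eta,\sigma) = -2 e^{-32 \sigma} \sin(4 \eta) + e^{-50 \sigma} \sin(5 \eta)$.
Substituting back $\eta = s + 2t$, $\sigma = t$: $w(s,t) = u(s + 2t, t)$.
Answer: $w(s, t) = -2 e^{-32 t} \sin(4 s + 8 t) + e^{-50 t} \sin(5 s + 10 t)$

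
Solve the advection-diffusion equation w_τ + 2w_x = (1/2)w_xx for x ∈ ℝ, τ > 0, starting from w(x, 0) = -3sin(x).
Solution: Moving frame: η = x - 2τ, σ = τ, w = u(η,σ), so w_τ = u_σ - 2u_η and w_xx = u_ηη.
Hence w_τ + 2w_x = u_σ and the PDE becomes the heat equation u_σ = (1/2)u_ηη on η ∈ ℝ.
Initial data: u(η,0) = w(η,0) = -3sin(η). Each mode sin(nη) decays as exp(-n²σ/2) on ℝ, so u(η,σ) = Σ c_n exp(-n²σ/2) sin(nη) with c_1=-3: u(η,σ) = -3exp(-σ/2)sin(η).
Substituting back: w(x,τ) = u(x - 2τ, τ).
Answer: w(x, τ) = -3exp(-τ/2)sin(x - 2τ)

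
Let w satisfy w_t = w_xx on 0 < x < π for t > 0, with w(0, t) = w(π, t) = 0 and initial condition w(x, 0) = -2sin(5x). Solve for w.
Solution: Separating variables: w = Σ c_n exp(-n²t) sin(nx). From w(x,0) = -2sin(5x): c_5=-2.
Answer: w(x, t) = -2exp(-25t)sin(5x)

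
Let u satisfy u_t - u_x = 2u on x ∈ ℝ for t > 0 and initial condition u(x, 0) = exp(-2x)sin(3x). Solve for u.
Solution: Substitute u = exp(-2x)w.
Then u_x = exp(-2x)(w_x - 2w), u_t = exp(-2x)w_t; substituting and dividing by exp(-2x), the lower-order terms cancel: w_t - w_x = 0 (standard advection equation).
Data for w: w(x,0) = exp(2x)u(x,0) = sin(3x).
By characteristics (dx/dt = -1), w(x,t) = f(x + t) with f = w(·, 0).
So w(x,t) = sin(3t + 3x), and u(x,t) = exp(-2x)w(x,t).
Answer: u(x, t) = exp(-2x)sin(3t + 3x)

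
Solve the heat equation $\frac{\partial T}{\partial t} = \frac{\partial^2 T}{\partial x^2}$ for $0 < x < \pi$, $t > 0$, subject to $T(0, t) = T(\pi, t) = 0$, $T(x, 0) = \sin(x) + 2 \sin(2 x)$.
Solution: Using separation of variables $T = X(x)G(t)$:
Eigenfunctions: $\sin(nx)$, $n = 1, 2, 3, \ldots$
General solution: $T(x, t) = \sum c_n \sin(nx) e^{-n^2 t}$
Matching $T(x,0) = \sin(x) + 2 \sin(2 x)$ term by term: $c_1=1, c_2=2$.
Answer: $T(x, t) = e^{-t} \sin(x) + 2 e^{-4 t} \sin(2 x)$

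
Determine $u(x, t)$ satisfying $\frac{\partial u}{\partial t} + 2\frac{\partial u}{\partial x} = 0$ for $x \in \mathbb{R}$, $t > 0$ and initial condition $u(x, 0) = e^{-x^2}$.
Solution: By characteristics ($dx/dt = 2$), $u(x,t) = f(x - 2t)$ with $f = u( \cdot , 0)$.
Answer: $u(x, t) = e^{-(-2 t + x)^2}$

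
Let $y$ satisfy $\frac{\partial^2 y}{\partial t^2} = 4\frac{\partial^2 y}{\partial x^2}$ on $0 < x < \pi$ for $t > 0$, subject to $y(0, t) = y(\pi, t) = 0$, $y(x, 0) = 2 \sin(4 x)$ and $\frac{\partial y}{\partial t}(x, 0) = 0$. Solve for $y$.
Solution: Separating variables: $y = \sum [A_n \cos(\omega_n t) + B_n \sin(\omega_n t)] \sin(nx)$, $\omega_n = 2n$. From ICs: $A_4=2$.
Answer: $y(x, t) = 2 \sin(4 x) \cos(8 t)$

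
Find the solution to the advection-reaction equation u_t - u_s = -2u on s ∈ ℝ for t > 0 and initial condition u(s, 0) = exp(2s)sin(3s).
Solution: Substitute u = exp(2s)w.
Then u_s = exp(2s)(w_s + 2w), u_t = exp(2s)w_t; substituting and dividing by exp(2s), the lower-order terms cancel: w_t - w_s = 0 (standard advection equation).
Data for w: w(s,0) = exp(-2s)u(s,0) = sin(3s).
By characteristics (ds/dt = -1), w(s,t) = f(s + t) with f = w(·, 0).
So w(s,t) = sin(3s + 3t), and u(s,t) = exp(2s)w(s,t).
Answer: u(s, t) = exp(2s)sin(3s + 3t)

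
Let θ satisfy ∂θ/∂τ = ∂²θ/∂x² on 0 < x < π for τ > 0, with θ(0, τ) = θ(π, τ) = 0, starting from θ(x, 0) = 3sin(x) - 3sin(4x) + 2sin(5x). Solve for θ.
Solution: Separating variables: θ = Σ c_n exp(-n²τ) sin(nx). From θ(x,0) = 3sin(x) - 3sin(4x) + 2sin(5x): c_1=3, c_4=-3, c_5=2.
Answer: θ(x, τ) = 3exp(-τ)sin(x) - 3exp(-16τ)sin(4x) + 2exp(-25τ)sin(5x)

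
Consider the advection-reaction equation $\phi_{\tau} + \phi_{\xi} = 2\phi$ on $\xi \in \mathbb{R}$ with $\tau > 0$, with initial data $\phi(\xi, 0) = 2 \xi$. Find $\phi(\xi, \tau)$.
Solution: Substitute $\phi = e^{2\tau}u$.
Then $\phi_{\tau} = e^{2\tau}(u_{\tau} + 2u)$, $\phi_{\xi} = e^{2\tau}u_{\xi}$; substituting and dividing by $e^{2\tau}$, the lower-order terms cancel: $u_{\tau} + u_{\xi} = 0$ (standard advection equation).
Data for $u$: $u(\xi,0) = \phi(\xi,0) = 2 \xi$.
By characteristics ($d\xi/d\tau = 1$), $u(\xi,\tau) = f(\xi - \tau)$ with $f = u( \cdot , 0)$.
So $u(\xi,\tau) = 2 \xi - 2 \tau$, and $\phi(\xi,\tau) = e^{2\tau}u(\xi,\tau)$.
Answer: $\phi(\xi, \tau) = -2 \tau e^{2 \tau} + 2 \xi e^{2 \tau}$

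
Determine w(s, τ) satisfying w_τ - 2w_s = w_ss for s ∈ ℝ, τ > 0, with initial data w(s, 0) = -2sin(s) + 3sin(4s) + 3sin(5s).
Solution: Moving frame: η = s + 2τ, σ = τ, w = u(η,σ), so w_τ = u_σ + 2u_η and w_ss = u_ηη.
Hence w_τ - 2w_s = u_σ and the PDE becomes the heat equation u_σ = u_ηη on η ∈ ℝ.
Initial data: u(η,0) = w(η,0) = -2sin(η) + 3sin(4η) + 3sin(5η). Each mode sin(nη) decays as exp(-n²σ) on ℝ, so u(η,σ) = Σ c_n exp(-n²σ) sin(nη) with c_1=-2, c_4=3, c_5=3: u(η,σ) = -2exp(-σ)sin(η) + 3exp(-16σ)sin(4η) + 3exp(-25σ)sin(5η).
Substituting back: w(s,τ) = u(s + 2τ, τ).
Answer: w(s, τ) = -2exp(-τ)sin(s + 2τ) + 3exp(-16τ)sin(4s + 8τ) + 3exp(-25τ)sin(5s + 10τ)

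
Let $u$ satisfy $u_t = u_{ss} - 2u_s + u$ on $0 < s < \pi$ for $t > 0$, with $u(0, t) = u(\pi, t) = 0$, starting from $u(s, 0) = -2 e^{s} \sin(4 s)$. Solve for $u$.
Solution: Substitute $u = e^{s}w$.
Then $u_s = e^{s}(w_s + w)$, $u_{ss} = e^{s}(w_{ss} + 2w_s + w)$, $u_t = e^{s}w_t$; substituting and dividing by $e^{s}$, the lower-order terms cancel: $w_t = w_{ss}$ (standard heat equation).
Data for $w$: $w(s,0) = e^{-s}u(s,0) = -2 \sin(4 s)$. The boundary conditions carry over: $w(0,t) = w(\pi,t) = 0$.
Separating variables: $w = \sum c_n e^{-n^2t} \sin(ns)$. From $w(s,0) = -2 \sin(4 s)$: $c_4=-2$.
So $w(s,t) = -2 e^{-16 t} \sin(4 s)$, and $u(s,t) = e^{s}w(s,t)$.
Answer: $u(s, t) = -2 e^{s} e^{-16 t} \sin(4 s)$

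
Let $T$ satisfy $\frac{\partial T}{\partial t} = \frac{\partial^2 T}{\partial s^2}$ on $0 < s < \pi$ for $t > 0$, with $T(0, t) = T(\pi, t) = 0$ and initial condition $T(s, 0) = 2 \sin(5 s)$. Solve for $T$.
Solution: Separating variables: $T = \sum c_n e^{-n^2t} \sin(ns)$. From $T(s,0) = 2 \sin(5 s)$: $c_5=2$.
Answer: $T(s, t) = 2 e^{-25 t} \sin(5 s)$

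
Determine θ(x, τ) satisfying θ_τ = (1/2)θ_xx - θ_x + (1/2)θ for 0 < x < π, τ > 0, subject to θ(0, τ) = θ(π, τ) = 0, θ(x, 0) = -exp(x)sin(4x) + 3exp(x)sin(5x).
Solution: Substitute θ = exp(x)u.
Then θ_x = exp(x)(u_x + u), θ_xx = exp(x)(u_xx + 2u_x + u), θ_τ = exp(x)u_τ; substituting and dividing by exp(x), the lower-order terms cancel: u_τ = (1/2)u_xx (standard heat equation).
Data for u: u(x,0) = exp(-x)θ(x,0) = -sin(4x) + 3sin(5x). The boundary conditions carry over: u(0,τ) = u(π,τ) = 0.
Separating variables: u = Σ c_n exp(-n²τ/2) sin(nx). From u(x,0) = -sin(4x) + 3sin(5x): c_4=-1, c_5=3.
So u(x,τ) = -exp(-8τ)sin(4x) + 3exp(-25τ/2)sin(5x), and θ(x,τ) = exp(x)u(x,τ).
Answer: θ(x, τ) = -exp(x)exp(-8τ)sin(4x) + 3exp(x)exp(-25τ/2)sin(5x)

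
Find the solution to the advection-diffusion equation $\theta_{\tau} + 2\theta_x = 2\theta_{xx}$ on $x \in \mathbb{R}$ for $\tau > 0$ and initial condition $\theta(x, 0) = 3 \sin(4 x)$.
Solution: Change to a moving frame: let $\eta = x - 2\tau$, $\sigma = \tau$ and write $\theta(x,\tau) = u(\eta,\sigma)$.
By the chain rule $\theta_{\tau} = u_{\sigma} - 2u_{\eta}$, $\theta_x = u_{\eta}$, $\theta_{xx} = u_{\eta\eta}$.
Then $\theta_{\tau} + 2\theta_x = u_{\sigma}$: the advection term cancels and the PDE becomes the heat equation $u_{\sigma} = 2u_{\eta\eta}$ on $\eta \in \mathbb{R}$.
Initial data: $u(\eta,0) = \theta(\eta,0) = 3 \sin(4 \eta)$.
On $\eta \in \mathbb{R}$ each mode satisfies $(\sin(n\eta))'' = -n^2 \sin(n\eta)$, so $e^{-2n^2\sigma} \sin(n\eta)$ solves the heat equation; by superposition $u(\eta,\sigma) = \sum c_n e^{-2n^2\sigma} \sin(n\eta)$.
Reading off the coefficients: $c_4=3$, so $u(\eta,\sigma) = 3 e^{-32 \sigma} \sin(4 \eta)$.
Substituting back $\eta = x - 2\tau$, $\sigma = \tau$: $\theta(x,\tau) = u(x - 2\tau, \tau)$.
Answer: $\theta(x, \tau) = -3 e^{-32 \tau} \sin(8 \tau - 4 x)$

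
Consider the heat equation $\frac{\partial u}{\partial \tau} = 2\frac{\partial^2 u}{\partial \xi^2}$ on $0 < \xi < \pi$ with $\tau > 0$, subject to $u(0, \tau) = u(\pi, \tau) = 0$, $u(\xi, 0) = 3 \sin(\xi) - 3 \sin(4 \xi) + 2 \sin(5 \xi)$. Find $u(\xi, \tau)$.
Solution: Separating variables: $u = \sum c_n e^{-2n^2\tau} \sin(n\xi)$. From $u(\xi,0) = 3 \sin(\xi) - 3 \sin(4 \xi) + 2 \sin(5 \xi)$: $c_1=3, c_4=-3, c_5=2$.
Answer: $u(\xi, \tau) = 3 e^{-2 \tau} \sin(\xi) - 3 e^{-32 \tau} \sin(4 \xi) + 2 e^{-50 \tau} \sin(5 \xi)$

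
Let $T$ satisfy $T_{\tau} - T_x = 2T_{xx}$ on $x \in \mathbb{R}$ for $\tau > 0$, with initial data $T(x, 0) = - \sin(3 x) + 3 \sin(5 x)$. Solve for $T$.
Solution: Change to a moving frame: let $\eta = x + \tau$, $\sigma = \tau$ and write $T(x,\tau) = u(\eta,\sigma)$.
By the chain rule $T_{\tau} = u_{\sigma} + u_{\eta}$, $T_x = u_{\eta}$, $T_{xx} = u_{\eta\eta}$.
Then $T_{\tau} - T_x = u_{\sigma}$: the advection term cancels and the PDE becomes the heat equation $u_{\sigma} = 2u_{\eta\eta}$ on $\eta \in \mathbb{R}$.
Initial data: $u(\eta,0) = T(\eta,0) = - \sin(3 \eta) + 3 \sin(5 \eta)$.
On $\eta \in \mathbb{R}$ each mode satisfies $(\sin(n\eta))'' = -n^2 \sin(n\eta)$, so $e^{-2n^2\sigma} \sin(n\eta)$ solves the heat equation; by superposition $u(\eta,\sigma) = \sum c_n e^{-2n^2\sigma} \sin(n\eta)$.
Reading off the coefficients: $c_3=-1, c_5=3$, so $u(\eta,\sigma) = - e^{-18 \sigma} \sin(3 \eta) + 3 e^{-50 \sigma} \sin(5 \eta)$.
Substituting back $\eta = x + \tau$, $\sigma = \tau$: $T(x,\tau) = u(x + \tau, \tau)$.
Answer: $T(x, \tau) = - e^{-18 \tau} \sin(3 \tau + 3 x) + 3 e^{-50 \tau} \sin(5 \tau + 5 x)$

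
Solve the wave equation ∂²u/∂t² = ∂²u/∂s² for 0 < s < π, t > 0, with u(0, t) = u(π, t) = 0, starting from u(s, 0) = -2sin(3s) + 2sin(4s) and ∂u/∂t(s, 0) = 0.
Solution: Separating variables: u = Σ [A_n cos(ω_n t) + B_n sin(ω_n t)] sin(ns), ω_n = n. From ICs: A_3=-2, A_4=2.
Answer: u(s, t) = -2sin(3s)cos(3t) + 2sin(4s)cos(4t)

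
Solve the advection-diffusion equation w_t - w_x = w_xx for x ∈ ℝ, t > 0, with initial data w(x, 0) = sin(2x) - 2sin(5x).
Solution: Moving frame: η = x + t, σ = t, w = u(η,σ), so w_t = u_σ + u_η and w_xx = u_ηη.
Hence w_t - w_x = u_σ and the PDE becomes the heat equation u_σ = u_ηη on η ∈ ℝ.
Initial data: u(η,0) = w(η,0) = sin(2η) - 2sin(5η). Each mode sin(nη) decays as exp(-n²σ) on ℝ, so u(η,σ) = Σ c_n exp(-n²σ) sin(nη) with c_2=1, c_5=-2: u(η,σ) = exp(-4σ)sin(2η) - 2exp(-25σ)sin(5η).
Substituting back: w(x,t) = u(x + t, t).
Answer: w(x, t) = exp(-4t)sin(2t + 2x) - 2exp(-25t)sin(5t + 5x)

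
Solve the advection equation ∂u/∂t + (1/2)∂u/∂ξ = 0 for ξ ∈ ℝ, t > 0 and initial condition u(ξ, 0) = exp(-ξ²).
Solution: By method of characteristics (waves move right with speed 1/2):
Along characteristics ξ - (1/2)t = const, u is constant, so u(ξ,t) = f(ξ - (1/2)t) with f = u(·, 0).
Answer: u(ξ, t) = exp(-(-t/2 + ξ)²)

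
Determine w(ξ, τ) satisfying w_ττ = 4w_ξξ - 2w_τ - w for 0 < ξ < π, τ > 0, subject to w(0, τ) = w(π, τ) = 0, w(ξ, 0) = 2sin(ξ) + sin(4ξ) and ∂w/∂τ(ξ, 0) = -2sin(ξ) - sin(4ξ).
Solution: Substitute w = exp(-τ)u, i.e. u = exp(τ)w.
By the product rule, w_τ = exp(-τ)(u_τ - u), w_ττ = exp(-τ)(u_ττ - 2u_τ + u), w_ξξ = exp(-τ)u_ξξ.
Substituting into the PDE and dividing by exp(-τ): u_ττ - 2u_τ + u = 4u_ξξ - 2(u_τ - u) - u.
The lower-order terms cancel, leaving the standard wave equation u_ττ = 4u_ξξ.
Initial data for u: u(ξ,0) = w(ξ,0) = 2sin(ξ) + sin(4ξ); u_τ(ξ,0) = w_τ(ξ,0) + w(ξ,0) = 0. The boundary conditions carry over: u(0,τ) = u(π,τ) = 0.
Solve for u:
  Using separation of variables u = X(ξ)T(τ):
  Eigenfunctions: sin(nξ), n = 1, 2, 3, ...
  General solution: u(ξ, τ) = Σ [A_n cos(2n τ) + B_n sin(2n τ)] sin(nξ)
  From u(ξ,0) = 2sin(ξ) + sin(4ξ): A_1=2, A_4=1. From u_τ(ξ,0) = 0: all B_n = 0.
Hence u(ξ,τ) = 2sin(ξ)cos(2τ) + sin(4ξ)cos(8τ).
Transform back: w(ξ,τ) = exp(-τ)u(ξ,τ).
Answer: w(ξ, τ) = 2exp(-τ)sin(ξ)cos(2τ) + exp(-τ)sin(4ξ)cos(8τ)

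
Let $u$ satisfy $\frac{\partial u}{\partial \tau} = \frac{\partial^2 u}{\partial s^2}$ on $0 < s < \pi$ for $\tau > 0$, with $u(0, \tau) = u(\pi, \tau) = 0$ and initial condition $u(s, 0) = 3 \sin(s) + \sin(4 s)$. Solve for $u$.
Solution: Separating variables: $u = \sum c_n e^{-n^2\tau} \sin(ns)$. From $u(s,0) = 3 \sin(s) + \sin(4 s)$: $c_1=3, c_4=1$.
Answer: $u(s, \tau) = 3 e^{-\tau} \sin(s) + e^{-16 \tau} \sin(4 s)$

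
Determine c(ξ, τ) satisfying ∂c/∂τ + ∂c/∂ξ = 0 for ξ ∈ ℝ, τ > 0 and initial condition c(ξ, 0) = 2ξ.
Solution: By method of characteristics (waves move right with speed 1):
Along characteristics ξ - τ = const, c is constant, so c(ξ,τ) = f(ξ - τ) with f = c(·, 0).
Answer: c(ξ, τ) = 2ξ - 2τ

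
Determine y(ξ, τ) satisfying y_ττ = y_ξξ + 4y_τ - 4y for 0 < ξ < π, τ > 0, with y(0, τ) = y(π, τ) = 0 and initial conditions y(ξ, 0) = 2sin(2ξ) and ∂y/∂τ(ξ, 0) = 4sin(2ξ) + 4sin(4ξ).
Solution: Substitute y = exp(2τ)u, i.e. u = exp(-2τ)y.
By the product rule, y_τ = exp(2τ)(u_τ + 2u), y_ττ = exp(2τ)(u_ττ + 4u_τ + 4u), y_ξξ = exp(2τ)u_ξξ.
Substituting into the PDE and dividing by exp(2τ): u_ττ + 4u_τ + 4u = u_ξξ + 4(u_τ + 2u) - 4u.
The lower-order terms cancel, leaving the standard wave equation u_ττ = u_ξξ.
Initial data for u: u(ξ,0) = y(ξ,0) = 2sin(2ξ); u_τ(ξ,0) = y_τ(ξ,0) - 2y(ξ,0) = 4sin(4ξ). The boundary conditions carry over: u(0,τ) = u(π,τ) = 0.
Solve for u:
  Using separation of variables u = X(ξ)T(τ):
  Eigenfunctions: sin(nξ), n = 1, 2, 3, ...
  General solution: u(ξ, τ) = Σ [A_n cos(n τ) + B_n sin(n τ)] sin(nξ)
  From u(ξ,0) = 2sin(2ξ): A_2=2. From u_τ(ξ,0) = 4sin(4ξ), using u_τ(ξ,0) = Σ ω_n B_n sin(nξ) with ω_n = n: B_4 = 4/4 = 1.
Hence u(ξ,τ) = 2sin(2ξ)cos(2τ) + sin(4ξ)sin(4τ).
Transform back: y(ξ,τ) = exp(2τ)u(ξ,τ).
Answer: y(ξ, τ) = 2exp(2τ)sin(2ξ)cos(2τ) + exp(2τ)sin(4ξ)sin(4τ)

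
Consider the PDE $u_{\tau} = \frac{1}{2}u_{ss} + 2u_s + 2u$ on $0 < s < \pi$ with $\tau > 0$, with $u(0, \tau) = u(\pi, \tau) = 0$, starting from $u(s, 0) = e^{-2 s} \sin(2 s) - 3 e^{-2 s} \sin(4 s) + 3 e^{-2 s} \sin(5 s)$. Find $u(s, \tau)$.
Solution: Substitute $u = e^{-2s}w$.
Then $u_s = e^{-2s}(w_s - 2w)$, $u_{ss} = e^{-2s}(w_{ss} - 4w_s + 4w)$, $u_{\tau} = e^{-2s}w_{\tau}$; substituting and dividing by $e^{-2s}$, the lower-order terms cancel: $w_{\tau} = \frac{1}{2}w_{ss}$ (standard heat equation).
Data for $w$: $w(s,0) = e^{2s}u(s,0) = \sin(2 s) - 3 \sin(4 s) + 3 \sin(5 s)$. The boundary conditions carry over: $w(0,\tau) = w(\pi,\tau) = 0$.
Separating variables: $w = \sum c_n e^{-n^2\tau/2} \sin(ns)$. From $w(s,0) = \sin(2 s) - 3 \sin(4 s) + 3 \sin(5 s)$: $c_2=1, c_4=-3, c_5=3$.
So $w(s,\tau) = e^{-2 \tau} \sin(2 s) - 3 e^{-8 \tau} \sin(4 s) + 3 e^{-25 \tau/2} \sin(5 s)$, and $u(s,\tau) = e^{-2s}w(s,\tau)$.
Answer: $u(s, \tau) = e^{-2 \tau} e^{-2 s} \sin(2 s) - 3 e^{-8 \tau} e^{-2 s} \sin(4 s) + 3 e^{-25 \tau/2} e^{-2 s} \sin(5 s)$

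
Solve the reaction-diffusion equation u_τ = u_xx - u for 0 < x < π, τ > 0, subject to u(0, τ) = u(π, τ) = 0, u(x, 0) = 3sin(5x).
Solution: Substitute u = exp(-τ)w, i.e. w = exp(τ)u.
By the product rule, u_τ = exp(-τ)(w_τ - w), u_xx = exp(-τ)w_xx.
Substituting into the PDE and dividing by exp(-τ): w_τ - w = w_xx - w.
The lower-order terms cancel, leaving the standard heat equation w_τ = w_xx.
Initial data for w: w(x,0) = u(x,0) = 3sin(5x). The boundary conditions carry over: w(0,τ) = w(π,τ) = 0.
Solve for w:
  Using separation of variables w = X(x)T(τ):
  Eigenfunctions: sin(nx), n = 1, 2, 3, ...
  General solution: w(x, τ) = Σ c_n sin(nx) exp(-n² τ)
  Matching w(x,0) = 3sin(5x) term by term: c_5=3.
Hence w(x,τ) = 3exp(-25τ)sin(5x).
Transform back: u(x,τ) = exp(-τ)w(x,τ).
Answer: u(x, τ) = 3exp(-26τ)sin(5x)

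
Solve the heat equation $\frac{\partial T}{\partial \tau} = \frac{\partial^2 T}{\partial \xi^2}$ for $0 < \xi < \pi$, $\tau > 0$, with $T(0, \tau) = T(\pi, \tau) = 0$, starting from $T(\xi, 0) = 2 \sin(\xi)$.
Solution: Using separation of variables $T = X(\xi)G(\tau)$:
Eigenfunctions: $\sin(n\xi)$, $n = 1, 2, 3, \ldots$
General solution: $T(\xi, \tau) = \sum c_n \sin(n\xi) e^{-n^2 \tau}$
Matching $T(\xi,0) = 2 \sin(\xi)$ term by term: $c_1=2$.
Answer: $T(\xi, \tau) = 2 e^{-\tau} \sin(\xi)$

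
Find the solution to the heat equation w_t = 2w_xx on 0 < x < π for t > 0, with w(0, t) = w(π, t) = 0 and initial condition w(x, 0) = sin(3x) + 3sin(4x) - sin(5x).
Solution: Using separation of variables w = X(x)T(t):
Eigenfunctions: sin(nx), n = 1, 2, 3, ...
General solution: w(x, t) = Σ c_n sin(nx) exp(-2n² t)
Matching w(x,0) = sin(3x) + 3sin(4x) - sin(5x) term by term: c_3=1, c_4=3, c_5=-1.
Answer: w(x, t) = exp(-18t)sin(3x) + 3exp(-32t)sin(4x) - exp(-50t)sin(5x)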